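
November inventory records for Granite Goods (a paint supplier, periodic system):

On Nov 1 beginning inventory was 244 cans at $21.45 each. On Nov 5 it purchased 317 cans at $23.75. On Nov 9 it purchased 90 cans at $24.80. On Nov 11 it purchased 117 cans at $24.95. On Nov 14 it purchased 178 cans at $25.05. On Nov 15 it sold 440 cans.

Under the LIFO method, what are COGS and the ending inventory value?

COGS = $10,916.30; ending inventory = $11,456.30

Nov 15, 440 sold [LIFO — newest first]: 178 @ $25.05 + 117 @ $24.95 + 90 @ $24.80 + 55 @ $23.75 = $10,916.30
Ending inventory: 244 @ $21.45 + 262 @ $23.75 = $11,456.30
Check: goods available $22,372.60 = COGS $10,916.30 + ending $11,456.30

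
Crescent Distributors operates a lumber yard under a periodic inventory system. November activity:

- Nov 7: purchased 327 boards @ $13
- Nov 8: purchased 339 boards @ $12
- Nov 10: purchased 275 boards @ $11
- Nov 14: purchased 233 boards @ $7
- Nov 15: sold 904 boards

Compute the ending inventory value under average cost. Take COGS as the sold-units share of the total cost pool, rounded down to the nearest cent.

Nov 15, sell 904: 904/1174 × $12,975.00 → $9,990.97
Ending inventory (cost pool remaining) = $2,984.03
Check: goods available $12,975.00 = COGS $9,990.97 + ending $2,984.03

Ending inventory = $2,984.03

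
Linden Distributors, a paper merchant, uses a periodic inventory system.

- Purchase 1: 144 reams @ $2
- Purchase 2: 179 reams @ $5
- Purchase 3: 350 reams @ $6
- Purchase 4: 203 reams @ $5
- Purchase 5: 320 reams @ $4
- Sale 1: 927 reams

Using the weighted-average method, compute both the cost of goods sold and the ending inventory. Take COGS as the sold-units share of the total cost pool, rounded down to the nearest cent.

Sale 1, sell 927: 927/1196 × $5,578.00 → $4,323.41
Ending inventory (cost pool remaining) = $1,254.59

COGS = $4,323.41; ending inventory = $1,254.59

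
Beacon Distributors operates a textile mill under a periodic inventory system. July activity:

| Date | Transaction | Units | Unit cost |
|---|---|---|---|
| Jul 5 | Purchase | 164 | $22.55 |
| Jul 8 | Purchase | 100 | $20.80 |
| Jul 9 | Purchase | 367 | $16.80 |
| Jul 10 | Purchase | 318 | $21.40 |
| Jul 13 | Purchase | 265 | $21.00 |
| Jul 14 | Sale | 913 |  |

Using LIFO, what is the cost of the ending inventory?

Ending inventory = $6,399.80

Jul 14, 913 sold [LIFO — newest first]: 265 @ $21.00 + 318 @ $21.40 + 330 @ $16.80 = $17,914.20
Ending inventory: 164 @ $22.55 + 100 @ $20.80 + 37 @ $16.80 = $6,399.80
Check: goods available $24,314.00 = COGS $17,914.20 + ending $6,399.80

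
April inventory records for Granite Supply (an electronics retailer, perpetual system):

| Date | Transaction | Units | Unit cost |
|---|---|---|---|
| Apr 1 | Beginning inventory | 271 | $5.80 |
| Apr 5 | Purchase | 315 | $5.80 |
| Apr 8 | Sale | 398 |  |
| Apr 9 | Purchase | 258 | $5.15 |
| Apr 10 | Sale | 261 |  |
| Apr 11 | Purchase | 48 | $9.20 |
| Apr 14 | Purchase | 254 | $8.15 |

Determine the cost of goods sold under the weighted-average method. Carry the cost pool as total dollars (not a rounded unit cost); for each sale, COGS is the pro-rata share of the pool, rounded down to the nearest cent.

After Apr 1: 271 on hand, pool $1,571.80 (≈ $5.8000 each)
After Apr 5: 586 on hand, pool $3,398.80 (≈ $5.8000 each)
Apr 8, sell 398: 398/586 × $3,398.80 → $2,308.40
After Apr 9: 446 on hand, pool $2,419.10 (≈ $5.4240 each)
Apr 10, sell 261: 261/446 × $2,419.10 → $1,415.66
After Apr 11: 233 on hand, pool $1,445.04 (≈ $6.2019 each)
After Apr 14: 487 on hand, pool $3,515.14 (≈ $7.2179 each)
Total COGS = $2,308.40 + $1,415.66 = $3,724.06
Ending inventory (cost pool remaining) = $3,515.14

COGS = $3,724.06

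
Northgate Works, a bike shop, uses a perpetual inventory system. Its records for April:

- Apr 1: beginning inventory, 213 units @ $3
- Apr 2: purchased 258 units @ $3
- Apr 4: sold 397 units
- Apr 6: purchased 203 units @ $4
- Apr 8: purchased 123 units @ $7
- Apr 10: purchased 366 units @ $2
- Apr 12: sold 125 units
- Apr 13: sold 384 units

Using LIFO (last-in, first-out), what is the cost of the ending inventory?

Apr 4, 397 sold [LIFO — newest first]: 258 @ $3 + 139 @ $3 = $1,191
Apr 12, 125 sold [LIFO — newest first]: 125 @ $2 = $250
Apr 13, 384 sold [LIFO — newest first]: 241 @ $2 + 123 @ $7 + 20 @ $4 = $1,423
Total COGS = $1,191 + $250 + $1,423 = $2,864
Ending inventory: 74 @ $3 + 183 @ $4 = $954
Check: goods available $3,818 = COGS $2,864 + ending $954

Ending inventory = $954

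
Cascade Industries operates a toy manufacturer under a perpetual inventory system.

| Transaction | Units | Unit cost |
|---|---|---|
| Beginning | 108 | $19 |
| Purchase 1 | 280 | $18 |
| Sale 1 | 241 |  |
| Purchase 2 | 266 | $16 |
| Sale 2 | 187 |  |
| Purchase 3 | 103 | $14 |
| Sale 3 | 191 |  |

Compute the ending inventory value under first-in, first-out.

Ending inventory = $2,002

Sale 1 (241) [FIFO — oldest first]: 108 @ $19 + 133 @ $18 = $4,446
Sale 2 (187) [FIFO — oldest first]: 147 @ $18 + 40 @ $16 = $3,286
Sale 3 (191) [FIFO — oldest first]: 191 @ $16 = $3,056
Total COGS = $4,446 + $3,286 + $3,056 = $10,788
Ending inventory: 35 @ $16 + 103 @ $14 = $2,002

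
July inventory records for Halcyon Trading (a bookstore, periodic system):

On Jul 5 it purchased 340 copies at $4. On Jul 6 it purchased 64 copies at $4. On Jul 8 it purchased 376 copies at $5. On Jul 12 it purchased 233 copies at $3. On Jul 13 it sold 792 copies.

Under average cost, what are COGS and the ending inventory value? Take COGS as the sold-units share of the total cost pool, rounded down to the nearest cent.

COGS = $3,279.80; ending inventory = $915.20

Jul 13, sell 792: 792/1013 × $4,195.00 → $3,279.80
Ending inventory (cost pool remaining) = $915.20
Check: goods available $4,195.00 = COGS $3,279.80 + ending $915.20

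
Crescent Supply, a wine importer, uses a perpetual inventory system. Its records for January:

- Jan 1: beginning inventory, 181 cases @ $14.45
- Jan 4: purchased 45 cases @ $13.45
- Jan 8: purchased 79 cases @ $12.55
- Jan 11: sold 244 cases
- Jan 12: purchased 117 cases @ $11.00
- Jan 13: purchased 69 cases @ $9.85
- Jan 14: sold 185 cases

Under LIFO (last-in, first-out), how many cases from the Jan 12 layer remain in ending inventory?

1

Jan 11, 244 sold [LIFO — newest first]: 79 @ $12.55 + 45 @ $13.45 + 120 @ $14.45 = $3,330.70
Jan 14, 185 sold [LIFO — newest first]: 69 @ $9.85 + 116 @ $11.00 = $1,955.65
Total COGS = $3,330.70 + $1,955.65 = $5,286.35
Ending inventory: 61 @ $14.45 + 1 @ $11.00 = $892.45
Check: goods available $6,178.80 = COGS $5,286.35 + ending $892.45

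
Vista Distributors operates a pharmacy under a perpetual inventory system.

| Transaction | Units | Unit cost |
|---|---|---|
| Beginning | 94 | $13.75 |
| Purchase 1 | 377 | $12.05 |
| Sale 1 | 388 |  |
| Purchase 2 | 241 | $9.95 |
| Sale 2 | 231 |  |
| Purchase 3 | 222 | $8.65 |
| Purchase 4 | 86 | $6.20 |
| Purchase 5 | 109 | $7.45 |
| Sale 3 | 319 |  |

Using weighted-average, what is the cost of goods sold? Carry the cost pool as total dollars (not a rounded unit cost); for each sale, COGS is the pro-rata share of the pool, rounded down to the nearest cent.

COGS = $9,907.55

After Beginning: 94 on hand, pool $1,292.50 (≈ $13.7500 each)
After Purchase 1: 471 on hand, pool $5,835.35 (≈ $12.3893 each)
Sale 1, sell 388: 388/471 × $5,835.35 → $4,807.03
After Purchase 2: 324 on hand, pool $3,426.27 (≈ $10.5749 each)
Sale 2, sell 231: 231/324 × $3,426.27 → $2,442.80
After Purchase 3: 315 on hand, pool $2,903.77 (≈ $9.2183 each)
After Purchase 4: 401 on hand, pool $3,436.97 (≈ $8.5710 each)
After Purchase 5: 510 on hand, pool $4,249.02 (≈ $8.3314 each)
Sale 3, sell 319: 319/510 × $4,249.02 → $2,657.72
Total COGS = $4,807.03 + $2,442.80 + $2,657.72 = $9,907.55
Ending inventory (cost pool remaining) = $1,591.30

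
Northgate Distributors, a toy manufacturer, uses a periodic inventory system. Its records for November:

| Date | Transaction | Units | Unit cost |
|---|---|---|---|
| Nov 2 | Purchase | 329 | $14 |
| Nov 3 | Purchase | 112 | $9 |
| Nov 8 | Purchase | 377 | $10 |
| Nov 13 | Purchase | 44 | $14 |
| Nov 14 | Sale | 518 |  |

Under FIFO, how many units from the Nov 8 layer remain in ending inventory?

300

Nov 14, 518 sold [FIFO — oldest first]: 329 @ $14 + 112 @ $9 + 77 @ $10 = $6,384
Ending inventory: 300 @ $10 + 44 @ $14 = $3,616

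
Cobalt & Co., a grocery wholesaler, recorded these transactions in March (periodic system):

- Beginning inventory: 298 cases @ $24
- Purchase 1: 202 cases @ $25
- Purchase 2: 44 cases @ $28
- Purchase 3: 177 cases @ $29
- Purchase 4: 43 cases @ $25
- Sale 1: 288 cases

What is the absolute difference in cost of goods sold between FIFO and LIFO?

FIFO COGS: 288 @ $24 = $6,912
LIFO COGS: 43 @ $25 + 177 @ $29 + 44 @ $28 + 24 @ $25 = $8,040
Difference = |$6,912 − $8,040| = $1,128

$1,128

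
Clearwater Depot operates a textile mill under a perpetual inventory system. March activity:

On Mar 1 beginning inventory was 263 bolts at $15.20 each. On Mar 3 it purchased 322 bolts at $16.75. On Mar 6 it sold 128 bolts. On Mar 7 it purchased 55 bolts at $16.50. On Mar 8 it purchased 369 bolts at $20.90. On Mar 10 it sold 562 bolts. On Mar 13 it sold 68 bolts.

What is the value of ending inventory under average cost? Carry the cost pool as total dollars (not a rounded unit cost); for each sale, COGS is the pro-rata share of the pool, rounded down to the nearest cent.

After Mar 1: 263 on hand, pool $3,997.60 (≈ $15.2000 each)
After Mar 3: 585 on hand, pool $9,391.10 (≈ $16.0532 each)
Mar 6, sell 128: 128/585 × $9,391.10 → $2,054.80
After Mar 7: 512 on hand, pool $8,243.80 (≈ $16.1012 each)
After Mar 8: 881 on hand, pool $15,955.90 (≈ $18.1111 each)
Mar 10, sell 562: 562/881 × $15,955.90 → $10,178.45
Mar 13, sell 68: 68/319 × $5,777.45 → $1,231.55
Total COGS = $2,054.80 + $10,178.45 + $1,231.55 = $13,464.80
Ending inventory (cost pool remaining) = $4,545.90

Ending inventory = $4,545.90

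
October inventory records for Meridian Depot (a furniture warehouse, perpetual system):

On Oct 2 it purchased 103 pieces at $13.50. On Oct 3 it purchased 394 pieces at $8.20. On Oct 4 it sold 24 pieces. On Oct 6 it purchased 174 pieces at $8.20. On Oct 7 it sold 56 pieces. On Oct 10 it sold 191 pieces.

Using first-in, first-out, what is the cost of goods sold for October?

Oct 4, 24 sold [FIFO — oldest first]: 24 @ $13.50 = $324.00
Oct 7, 56 sold [FIFO — oldest first]: 56 @ $13.50 = $756.00
Oct 10, 191 sold [FIFO — oldest first]: 23 @ $13.50 + 168 @ $8.20 = $1,688.10
Total COGS = $324.00 + $756.00 + $1,688.10 = $2,768.10
Ending inventory: 226 @ $8.20 + 174 @ $8.20 = $3,280.00

COGS = $2,768.10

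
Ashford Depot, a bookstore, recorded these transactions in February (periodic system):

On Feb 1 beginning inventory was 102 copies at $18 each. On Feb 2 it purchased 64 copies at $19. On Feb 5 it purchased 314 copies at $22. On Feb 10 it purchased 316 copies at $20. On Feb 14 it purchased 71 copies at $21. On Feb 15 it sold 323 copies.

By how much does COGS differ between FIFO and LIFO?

FIFO COGS: 102 @ $18 + 64 @ $19 + 157 @ $22 = $6,506
LIFO COGS: 71 @ $21 + 252 @ $20 = $6,531
Difference = |$6,506 − $6,531| = $25

$25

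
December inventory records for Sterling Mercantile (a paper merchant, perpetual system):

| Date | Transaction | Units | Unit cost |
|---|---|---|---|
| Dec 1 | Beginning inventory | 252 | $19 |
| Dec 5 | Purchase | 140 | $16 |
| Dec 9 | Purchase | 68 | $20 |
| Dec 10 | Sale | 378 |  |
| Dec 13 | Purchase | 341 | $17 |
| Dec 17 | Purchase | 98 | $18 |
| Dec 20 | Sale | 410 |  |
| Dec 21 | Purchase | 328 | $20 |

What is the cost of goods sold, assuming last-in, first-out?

COGS = $13,898

Dec 10, 378 sold [LIFO — newest first]: 68 @ $20 + 140 @ $16 + 170 @ $19 = $6,830
Dec 20, 410 sold [LIFO — newest first]: 98 @ $18 + 312 @ $17 = $7,068
Total COGS = $6,830 + $7,068 = $13,898
Ending inventory: 82 @ $19 + 29 @ $17 + 328 @ $20 = $8,611
Check: goods available $22,509 = COGS $13,898 + ending $8,611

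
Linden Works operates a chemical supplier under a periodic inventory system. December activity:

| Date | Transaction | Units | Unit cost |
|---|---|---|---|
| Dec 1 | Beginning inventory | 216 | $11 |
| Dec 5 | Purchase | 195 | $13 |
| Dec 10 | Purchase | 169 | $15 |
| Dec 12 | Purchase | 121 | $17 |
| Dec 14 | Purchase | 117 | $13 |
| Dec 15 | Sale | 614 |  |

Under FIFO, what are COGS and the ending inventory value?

COGS = $8,024; ending inventory = $3,000

Dec 15, 614 sold [FIFO — oldest first]: 216 @ $11 + 195 @ $13 + 169 @ $15 + 34 @ $17 = $8,024
Ending inventory: 87 @ $17 + 117 @ $13 = $3,000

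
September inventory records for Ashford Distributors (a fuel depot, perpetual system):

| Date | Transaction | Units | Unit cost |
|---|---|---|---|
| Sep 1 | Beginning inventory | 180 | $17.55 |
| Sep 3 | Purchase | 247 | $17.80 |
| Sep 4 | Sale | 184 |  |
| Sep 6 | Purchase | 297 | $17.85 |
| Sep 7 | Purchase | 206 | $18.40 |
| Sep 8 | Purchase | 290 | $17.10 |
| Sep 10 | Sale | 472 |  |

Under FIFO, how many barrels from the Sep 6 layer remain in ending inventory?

Sep 4, 184 sold [FIFO — oldest first]: 180 @ $17.55 + 4 @ $17.80 = $3,230.20
Sep 10, 472 sold [FIFO — oldest first]: 243 @ $17.80 + 229 @ $17.85 = $8,413.05
Total COGS = $3,230.20 + $8,413.05 = $11,643.25
Ending inventory: 68 @ $17.85 + 206 @ $18.40 + 290 @ $17.10 = $9,963.20
Check: goods available $21,606.45 = COGS $11,643.25 + ending $9,963.20

68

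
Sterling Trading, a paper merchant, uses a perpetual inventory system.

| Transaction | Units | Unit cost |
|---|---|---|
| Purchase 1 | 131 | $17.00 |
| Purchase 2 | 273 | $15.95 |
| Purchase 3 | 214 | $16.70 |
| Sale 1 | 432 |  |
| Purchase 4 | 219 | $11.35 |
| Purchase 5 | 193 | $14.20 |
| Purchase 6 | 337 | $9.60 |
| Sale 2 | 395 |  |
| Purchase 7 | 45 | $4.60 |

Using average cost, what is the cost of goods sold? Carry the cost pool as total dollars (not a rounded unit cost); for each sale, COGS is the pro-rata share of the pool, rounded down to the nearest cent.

COGS = $11,964.57

After Purchase 1: 131 on hand, pool $2,227.00 (≈ $17.0000 each)
After Purchase 2: 404 on hand, pool $6,581.35 (≈ $16.2905 each)
After Purchase 3: 618 on hand, pool $10,155.15 (≈ $16.4323 each)
Sale 1, sell 432: 432/618 × $10,155.15 → $7,098.74
After Purchase 4: 405 on hand, pool $5,542.06 (≈ $13.6841 each)
After Purchase 5: 598 on hand, pool $8,282.66 (≈ $13.8506 each)
After Purchase 6: 935 on hand, pool $11,517.86 (≈ $12.3186 each)
Sale 2, sell 395: 395/935 × $11,517.86 → $4,865.83
After Purchase 7: 585 on hand, pool $6,859.03 (≈ $11.7248 each)
Total COGS = $7,098.74 + $4,865.83 = $11,964.57
Ending inventory (cost pool remaining) = $6,859.03
Check: goods available $18,823.60 = COGS $11,964.57 + ending $6,859.03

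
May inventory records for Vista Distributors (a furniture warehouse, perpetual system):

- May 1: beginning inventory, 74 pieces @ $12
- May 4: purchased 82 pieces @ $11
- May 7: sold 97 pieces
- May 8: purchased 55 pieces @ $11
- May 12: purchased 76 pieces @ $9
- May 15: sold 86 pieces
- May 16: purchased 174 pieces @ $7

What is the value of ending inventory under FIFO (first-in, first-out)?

Ending inventory = $2,210

May 7, 97 sold [FIFO — oldest first]: 74 @ $12 + 23 @ $11 = $1,141
May 15, 86 sold [FIFO — oldest first]: 59 @ $11 + 27 @ $11 = $946
Total COGS = $1,141 + $946 = $2,087
Ending inventory: 28 @ $11 + 76 @ $9 + 174 @ $7 = $2,210
Check: goods available $4,297 = COGS $2,087 + ending $2,210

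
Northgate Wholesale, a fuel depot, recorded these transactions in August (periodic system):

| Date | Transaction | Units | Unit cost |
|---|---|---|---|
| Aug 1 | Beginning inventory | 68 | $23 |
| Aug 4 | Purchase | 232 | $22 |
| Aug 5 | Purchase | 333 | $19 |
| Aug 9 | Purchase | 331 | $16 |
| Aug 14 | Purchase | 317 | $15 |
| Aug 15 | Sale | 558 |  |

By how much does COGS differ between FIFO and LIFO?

FIFO COGS: 68 @ $23 + 232 @ $22 + 258 @ $19 = $11,570
LIFO COGS: 317 @ $15 + 241 @ $16 = $8,611
Difference = |$11,570 − $8,611| = $2,959

$2,959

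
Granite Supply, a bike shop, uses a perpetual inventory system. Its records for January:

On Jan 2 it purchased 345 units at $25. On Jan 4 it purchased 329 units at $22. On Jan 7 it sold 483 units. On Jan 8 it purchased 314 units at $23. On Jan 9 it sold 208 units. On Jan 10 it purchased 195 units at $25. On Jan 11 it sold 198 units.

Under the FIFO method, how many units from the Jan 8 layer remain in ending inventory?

99

Jan 7, 483 sold [FIFO — oldest first]: 345 @ $25 + 138 @ $22 = $11,661
Jan 9, 208 sold [FIFO — oldest first]: 191 @ $22 + 17 @ $23 = $4,593
Jan 11, 198 sold [FIFO — oldest first]: 198 @ $23 = $4,554
Total COGS = $11,661 + $4,593 + $4,554 = $20,808
Ending inventory: 99 @ $23 + 195 @ $25 = $7,152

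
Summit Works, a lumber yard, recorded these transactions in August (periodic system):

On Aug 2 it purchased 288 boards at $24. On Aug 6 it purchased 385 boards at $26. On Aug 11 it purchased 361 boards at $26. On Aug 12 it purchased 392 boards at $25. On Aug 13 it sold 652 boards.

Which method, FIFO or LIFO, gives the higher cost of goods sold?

LIFO

FIFO COGS: 288 @ $24 + 364 @ $26 = $16,376
LIFO COGS: 392 @ $25 + 260 @ $26 = $16,560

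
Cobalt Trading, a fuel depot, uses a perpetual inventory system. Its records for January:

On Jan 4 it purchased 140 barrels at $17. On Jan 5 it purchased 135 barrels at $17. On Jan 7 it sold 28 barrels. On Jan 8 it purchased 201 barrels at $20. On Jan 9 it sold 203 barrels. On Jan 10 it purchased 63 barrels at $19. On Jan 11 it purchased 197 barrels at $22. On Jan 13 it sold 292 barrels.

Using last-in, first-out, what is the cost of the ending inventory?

Jan 7, 28 sold [LIFO — newest first]: 28 @ $17 = $476
Jan 9, 203 sold [LIFO — newest first]: 201 @ $20 + 2 @ $17 = $4,054
Jan 13, 292 sold [LIFO — newest first]: 197 @ $22 + 63 @ $19 + 32 @ $17 = $6,075
Total COGS = $476 + $4,054 + $6,075 = $10,605
Ending inventory: 140 @ $17 + 73 @ $17 = $3,621

Ending inventory = $3,621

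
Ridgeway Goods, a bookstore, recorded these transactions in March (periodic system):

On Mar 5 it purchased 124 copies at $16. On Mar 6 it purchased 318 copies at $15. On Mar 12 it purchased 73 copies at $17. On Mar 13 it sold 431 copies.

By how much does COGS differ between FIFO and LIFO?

$62

FIFO COGS: 124 @ $16 + 307 @ $15 = $6,589
LIFO COGS: 73 @ $17 + 318 @ $15 + 40 @ $16 = $6,651
Difference = |$6,589 − $6,651| = $62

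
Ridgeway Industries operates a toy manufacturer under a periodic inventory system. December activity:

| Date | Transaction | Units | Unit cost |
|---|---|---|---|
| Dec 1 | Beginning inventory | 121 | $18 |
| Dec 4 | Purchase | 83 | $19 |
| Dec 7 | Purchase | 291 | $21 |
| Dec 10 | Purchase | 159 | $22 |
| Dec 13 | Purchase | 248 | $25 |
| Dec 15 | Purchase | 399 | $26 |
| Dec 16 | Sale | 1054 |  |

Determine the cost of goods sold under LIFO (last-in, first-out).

COGS = $25,280

Dec 16, 1054 sold [LIFO — newest first]: 399 @ $26 + 248 @ $25 + 159 @ $22 + 248 @ $21 = $25,280
Ending inventory: 121 @ $18 + 83 @ $19 + 43 @ $21 = $4,658
Check: goods available $29,938 = COGS $25,280 + ending $4,658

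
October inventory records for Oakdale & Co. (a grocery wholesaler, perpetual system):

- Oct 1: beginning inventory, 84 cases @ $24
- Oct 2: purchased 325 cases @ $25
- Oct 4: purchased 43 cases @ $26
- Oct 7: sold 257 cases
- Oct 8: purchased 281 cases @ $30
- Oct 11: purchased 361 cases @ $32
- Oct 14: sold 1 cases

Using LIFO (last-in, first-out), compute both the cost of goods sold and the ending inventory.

COGS = $6,500; ending inventory = $24,741

Oct 7, 257 sold [LIFO — newest first]: 43 @ $26 + 214 @ $25 = $6,468
Oct 14, 1 sold [LIFO — newest first]: 1 @ $32 = $32
Total COGS = $6,468 + $32 = $6,500
Ending inventory: 84 @ $24 + 111 @ $25 + 281 @ $30 + 360 @ $32 = $24,741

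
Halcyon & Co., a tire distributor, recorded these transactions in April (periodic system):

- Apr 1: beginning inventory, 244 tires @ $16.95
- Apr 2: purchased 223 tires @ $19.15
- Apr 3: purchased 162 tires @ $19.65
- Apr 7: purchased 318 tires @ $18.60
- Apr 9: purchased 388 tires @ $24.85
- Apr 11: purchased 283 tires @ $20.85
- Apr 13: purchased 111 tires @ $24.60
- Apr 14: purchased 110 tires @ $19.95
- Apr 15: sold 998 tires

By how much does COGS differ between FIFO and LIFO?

$3,667.35

FIFO COGS: 244 @ $16.95 + 223 @ $19.15 + 162 @ $19.65 + 318 @ $18.60 + 51 @ $24.85 = $18,771.70
LIFO COGS: 110 @ $19.95 + 111 @ $24.60 + 283 @ $20.85 + 388 @ $24.85 + 106 @ $18.60 = $22,439.05
Difference = |$18,771.70 − $22,439.05| = $3,667.35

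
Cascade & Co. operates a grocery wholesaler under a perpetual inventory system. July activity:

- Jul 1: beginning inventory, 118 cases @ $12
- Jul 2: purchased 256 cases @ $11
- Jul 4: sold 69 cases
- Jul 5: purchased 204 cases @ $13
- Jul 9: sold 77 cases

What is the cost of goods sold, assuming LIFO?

COGS = $1,760

Jul 4, 69 sold [LIFO — newest first]: 69 @ $11 = $759
Jul 9, 77 sold [LIFO — newest first]: 77 @ $13 = $1,001
Total COGS = $759 + $1,001 = $1,760
Ending inventory: 118 @ $12 + 187 @ $11 + 127 @ $13 = $5,124
Check: goods available $6,884 = COGS $1,760 + ending $5,124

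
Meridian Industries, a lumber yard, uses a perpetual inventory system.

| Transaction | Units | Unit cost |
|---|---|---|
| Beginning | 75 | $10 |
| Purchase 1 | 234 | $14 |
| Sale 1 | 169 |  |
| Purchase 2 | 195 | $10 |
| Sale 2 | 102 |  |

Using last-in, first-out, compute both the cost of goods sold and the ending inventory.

Sale 1 (169) [LIFO — newest first]: 169 @ $14 = $2,366
Sale 2 (102) [LIFO — newest first]: 102 @ $10 = $1,020
Total COGS = $2,366 + $1,020 = $3,386
Ending inventory: 75 @ $10 + 65 @ $14 + 93 @ $10 = $2,590

COGS = $3,386; ending inventory = $2,590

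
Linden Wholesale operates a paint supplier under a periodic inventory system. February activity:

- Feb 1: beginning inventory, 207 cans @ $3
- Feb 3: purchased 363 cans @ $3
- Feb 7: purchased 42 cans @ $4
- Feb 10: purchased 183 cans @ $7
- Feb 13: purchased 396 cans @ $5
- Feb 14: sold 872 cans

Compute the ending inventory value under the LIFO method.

Ending inventory = $957

Feb 14, 872 sold [LIFO — newest first]: 396 @ $5 + 183 @ $7 + 42 @ $4 + 251 @ $3 = $4,182
Ending inventory: 207 @ $3 + 112 @ $3 = $957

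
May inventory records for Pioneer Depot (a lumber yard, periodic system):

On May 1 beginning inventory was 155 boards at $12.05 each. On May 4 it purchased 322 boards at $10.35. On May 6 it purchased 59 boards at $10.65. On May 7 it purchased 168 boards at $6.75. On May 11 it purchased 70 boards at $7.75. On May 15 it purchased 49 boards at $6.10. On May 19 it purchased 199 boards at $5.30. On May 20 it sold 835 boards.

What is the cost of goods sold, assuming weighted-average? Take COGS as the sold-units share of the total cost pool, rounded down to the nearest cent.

COGS = $7,237.94

May 20, sell 835: 835/1022 × $8,858.90 → $7,237.94
Ending inventory (cost pool remaining) = $1,620.96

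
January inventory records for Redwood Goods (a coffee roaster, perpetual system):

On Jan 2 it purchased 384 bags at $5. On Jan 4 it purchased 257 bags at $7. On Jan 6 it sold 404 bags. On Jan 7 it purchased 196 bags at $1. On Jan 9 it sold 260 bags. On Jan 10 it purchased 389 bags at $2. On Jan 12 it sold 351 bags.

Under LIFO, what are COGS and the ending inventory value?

COGS = $3,752; ending inventory = $941

Jan 6, 404 sold [LIFO — newest first]: 257 @ $7 + 147 @ $5 = $2,534
Jan 9, 260 sold [LIFO — newest first]: 196 @ $1 + 64 @ $5 = $516
Jan 12, 351 sold [LIFO — newest first]: 351 @ $2 = $702
Total COGS = $2,534 + $516 + $702 = $3,752
Ending inventory: 173 @ $5 + 38 @ $2 = $941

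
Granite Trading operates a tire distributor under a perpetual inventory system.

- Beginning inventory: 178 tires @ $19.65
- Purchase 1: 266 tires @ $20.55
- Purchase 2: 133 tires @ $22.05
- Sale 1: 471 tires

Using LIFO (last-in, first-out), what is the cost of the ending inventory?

Sale 1 (471) [LIFO — newest first]: 133 @ $22.05 + 266 @ $20.55 + 72 @ $19.65 = $9,813.75
Ending inventory: 106 @ $19.65 = $2,082.90

Ending inventory = $2,082.90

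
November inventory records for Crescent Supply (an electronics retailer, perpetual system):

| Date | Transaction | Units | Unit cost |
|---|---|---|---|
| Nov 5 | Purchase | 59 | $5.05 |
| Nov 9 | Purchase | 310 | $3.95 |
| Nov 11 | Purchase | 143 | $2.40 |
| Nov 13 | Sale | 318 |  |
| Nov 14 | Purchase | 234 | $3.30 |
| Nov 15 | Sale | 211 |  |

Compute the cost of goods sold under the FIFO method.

COGS = $1,921.75

Nov 13, 318 sold [FIFO — oldest first]: 59 @ $5.05 + 259 @ $3.95 = $1,321.00
Nov 15, 211 sold [FIFO — oldest first]: 51 @ $3.95 + 143 @ $2.40 + 17 @ $3.30 = $600.75
Total COGS = $1,321.00 + $600.75 = $1,921.75
Ending inventory: 217 @ $3.30 = $716.10
Check: goods available $2,637.85 = COGS $1,921.75 + ending $716.10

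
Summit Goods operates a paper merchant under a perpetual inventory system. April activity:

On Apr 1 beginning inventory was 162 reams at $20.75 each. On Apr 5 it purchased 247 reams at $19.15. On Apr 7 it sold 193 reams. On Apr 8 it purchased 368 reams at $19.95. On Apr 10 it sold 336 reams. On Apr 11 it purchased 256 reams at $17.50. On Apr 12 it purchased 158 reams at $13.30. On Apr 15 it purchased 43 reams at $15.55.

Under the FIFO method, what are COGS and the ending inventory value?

Apr 7, 193 sold [FIFO — oldest first]: 162 @ $20.75 + 31 @ $19.15 = $3,955.15
Apr 10, 336 sold [FIFO — oldest first]: 216 @ $19.15 + 120 @ $19.95 = $6,530.40
Total COGS = $3,955.15 + $6,530.40 = $10,485.55
Ending inventory: 248 @ $19.95 + 256 @ $17.50 + 158 @ $13.30 + 43 @ $15.55 = $12,197.65

COGS = $10,485.55; ending inventory = $12,197.65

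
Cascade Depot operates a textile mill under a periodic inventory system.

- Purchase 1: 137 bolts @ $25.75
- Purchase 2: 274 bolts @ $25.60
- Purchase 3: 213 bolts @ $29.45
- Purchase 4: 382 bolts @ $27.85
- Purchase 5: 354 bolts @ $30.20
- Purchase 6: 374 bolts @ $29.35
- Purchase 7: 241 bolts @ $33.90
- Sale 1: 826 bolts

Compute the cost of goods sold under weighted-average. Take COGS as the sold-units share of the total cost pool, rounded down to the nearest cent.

COGS = $23,960.81

Sale 1, sell 826: 826/1975 × $57,291.30 → $23,960.81
Ending inventory (cost pool remaining) = $33,330.49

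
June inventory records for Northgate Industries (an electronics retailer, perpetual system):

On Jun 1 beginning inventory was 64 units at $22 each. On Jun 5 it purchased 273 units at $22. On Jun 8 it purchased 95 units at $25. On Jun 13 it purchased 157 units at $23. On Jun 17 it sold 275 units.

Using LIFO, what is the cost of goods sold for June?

COGS = $6,492

Jun 17, 275 sold [LIFO — newest first]: 157 @ $23 + 95 @ $25 + 23 @ $22 = $6,492
Ending inventory: 64 @ $22 + 250 @ $22 = $6,908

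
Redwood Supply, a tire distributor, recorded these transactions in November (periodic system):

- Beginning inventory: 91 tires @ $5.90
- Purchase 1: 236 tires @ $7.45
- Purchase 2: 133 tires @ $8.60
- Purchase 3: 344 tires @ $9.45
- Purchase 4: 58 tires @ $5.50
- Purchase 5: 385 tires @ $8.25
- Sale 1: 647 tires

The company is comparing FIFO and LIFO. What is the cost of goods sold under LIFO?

FIFO COGS: 91 @ $5.90 + 236 @ $7.45 + 133 @ $8.60 + 187 @ $9.45 = $5,206.05
LIFO COGS: 385 @ $8.25 + 58 @ $5.50 + 204 @ $9.45 = $5,423.05

COGS = $5,423.05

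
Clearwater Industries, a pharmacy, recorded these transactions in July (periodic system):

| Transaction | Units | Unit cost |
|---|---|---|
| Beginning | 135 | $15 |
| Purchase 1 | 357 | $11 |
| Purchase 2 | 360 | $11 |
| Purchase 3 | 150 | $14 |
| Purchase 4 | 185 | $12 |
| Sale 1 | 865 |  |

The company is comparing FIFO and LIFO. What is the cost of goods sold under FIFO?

FIFO COGS: 135 @ $15 + 357 @ $11 + 360 @ $11 + 13 @ $14 = $10,094
LIFO COGS: 185 @ $12 + 150 @ $14 + 360 @ $11 + 170 @ $11 = $10,150

COGS = $10,094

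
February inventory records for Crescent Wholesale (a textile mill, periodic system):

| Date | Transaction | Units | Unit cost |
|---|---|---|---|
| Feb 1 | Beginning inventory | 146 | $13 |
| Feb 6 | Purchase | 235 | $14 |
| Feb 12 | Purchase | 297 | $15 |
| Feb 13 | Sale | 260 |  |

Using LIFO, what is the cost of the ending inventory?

Feb 13, 260 sold [LIFO — newest first]: 260 @ $15 = $3,900
Ending inventory: 146 @ $13 + 235 @ $14 + 37 @ $15 = $5,743

Ending inventory = $5,743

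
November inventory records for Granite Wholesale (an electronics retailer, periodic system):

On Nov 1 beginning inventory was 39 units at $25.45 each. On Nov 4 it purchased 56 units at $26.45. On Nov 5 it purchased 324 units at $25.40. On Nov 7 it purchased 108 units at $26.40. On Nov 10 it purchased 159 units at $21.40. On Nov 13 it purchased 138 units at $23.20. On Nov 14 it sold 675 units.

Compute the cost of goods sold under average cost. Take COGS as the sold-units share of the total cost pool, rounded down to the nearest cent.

COGS = $16,513.53

Nov 14, sell 675: 675/824 × $20,158.75 → $16,513.53
Ending inventory (cost pool remaining) = $3,645.22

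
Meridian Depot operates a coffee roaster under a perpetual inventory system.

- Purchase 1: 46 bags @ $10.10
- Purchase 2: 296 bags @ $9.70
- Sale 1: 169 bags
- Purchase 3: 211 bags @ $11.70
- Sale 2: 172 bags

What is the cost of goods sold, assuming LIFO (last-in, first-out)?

Sale 1 (169) [LIFO — newest first]: 169 @ $9.70 = $1,639.30
Sale 2 (172) [LIFO — newest first]: 172 @ $11.70 = $2,012.40
Total COGS = $1,639.30 + $2,012.40 = $3,651.70
Ending inventory: 46 @ $10.10 + 127 @ $9.70 + 39 @ $11.70 = $2,152.80
Check: goods available $5,804.50 = COGS $3,651.70 + ending $2,152.80

COGS = $3,651.70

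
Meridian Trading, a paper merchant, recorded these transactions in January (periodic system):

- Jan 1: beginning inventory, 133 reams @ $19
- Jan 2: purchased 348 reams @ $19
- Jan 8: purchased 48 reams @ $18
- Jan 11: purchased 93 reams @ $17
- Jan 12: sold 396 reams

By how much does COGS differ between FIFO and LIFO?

FIFO COGS: 133 @ $19 + 263 @ $19 = $7,524
LIFO COGS: 93 @ $17 + 48 @ $18 + 255 @ $19 = $7,290
Difference = |$7,524 − $7,290| = $234

$234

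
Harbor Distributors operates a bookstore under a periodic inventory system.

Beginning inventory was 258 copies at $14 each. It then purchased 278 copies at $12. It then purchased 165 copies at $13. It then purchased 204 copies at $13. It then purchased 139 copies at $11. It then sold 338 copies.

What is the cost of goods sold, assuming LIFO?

Sale 1 (338) [LIFO — newest first]: 139 @ $11 + 199 @ $13 = $4,116
Ending inventory: 258 @ $14 + 278 @ $12 + 165 @ $13 + 5 @ $13 = $9,158

COGS = $4,116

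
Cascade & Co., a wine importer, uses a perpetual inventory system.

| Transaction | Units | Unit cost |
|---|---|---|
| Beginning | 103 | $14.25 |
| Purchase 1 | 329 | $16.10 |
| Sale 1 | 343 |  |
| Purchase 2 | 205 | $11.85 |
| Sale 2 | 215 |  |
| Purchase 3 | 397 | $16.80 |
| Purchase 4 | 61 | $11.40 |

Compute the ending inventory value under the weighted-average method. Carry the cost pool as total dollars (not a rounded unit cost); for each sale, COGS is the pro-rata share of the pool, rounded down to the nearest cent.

Ending inventory = $8,392.25

After Beginning: 103 on hand, pool $1,467.75 (≈ $14.2500 each)
After Purchase 1: 432 on hand, pool $6,764.65 (≈ $15.6589 each)
Sale 1, sell 343: 343/432 × $6,764.65 → $5,371.00
After Purchase 2: 294 on hand, pool $3,822.90 (≈ $13.0031 each)
Sale 2, sell 215: 215/294 × $3,822.90 → $2,795.65
After Purchase 3: 476 on hand, pool $7,696.85 (≈ $16.1699 each)
After Purchase 4: 537 on hand, pool $8,392.25 (≈ $15.6280 each)
Total COGS = $5,371.00 + $2,795.65 = $8,166.65
Ending inventory (cost pool remaining) = $8,392.25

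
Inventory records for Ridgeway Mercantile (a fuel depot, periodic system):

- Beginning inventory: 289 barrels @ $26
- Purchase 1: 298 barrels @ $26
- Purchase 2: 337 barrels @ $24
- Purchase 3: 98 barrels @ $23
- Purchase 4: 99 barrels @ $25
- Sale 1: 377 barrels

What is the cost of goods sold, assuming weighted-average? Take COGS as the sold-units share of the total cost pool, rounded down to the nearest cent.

Sale 1, sell 377: 377/1121 × $28,079.00 → $9,443.16
Ending inventory (cost pool remaining) = $18,635.84

COGS = $9,443.16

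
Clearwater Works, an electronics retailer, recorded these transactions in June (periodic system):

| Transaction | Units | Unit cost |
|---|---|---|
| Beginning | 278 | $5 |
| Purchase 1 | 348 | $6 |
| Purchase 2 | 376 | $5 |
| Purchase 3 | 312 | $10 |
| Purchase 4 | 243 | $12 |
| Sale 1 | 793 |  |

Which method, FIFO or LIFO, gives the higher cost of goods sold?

FIFO COGS: 278 @ $5 + 348 @ $6 + 167 @ $5 = $4,313
LIFO COGS: 243 @ $12 + 312 @ $10 + 238 @ $5 = $7,226

LIFO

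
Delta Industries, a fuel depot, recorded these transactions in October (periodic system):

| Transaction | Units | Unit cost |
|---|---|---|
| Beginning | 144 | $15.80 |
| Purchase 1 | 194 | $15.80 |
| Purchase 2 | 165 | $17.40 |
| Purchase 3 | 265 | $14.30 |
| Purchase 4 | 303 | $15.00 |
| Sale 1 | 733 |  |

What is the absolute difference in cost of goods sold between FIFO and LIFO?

FIFO COGS: 144 @ $15.80 + 194 @ $15.80 + 165 @ $17.40 + 230 @ $14.30 = $11,500.40
LIFO COGS: 303 @ $15.00 + 265 @ $14.30 + 165 @ $17.40 = $11,205.50
Difference = |$11,500.40 − $11,205.50| = $294.90

$294.90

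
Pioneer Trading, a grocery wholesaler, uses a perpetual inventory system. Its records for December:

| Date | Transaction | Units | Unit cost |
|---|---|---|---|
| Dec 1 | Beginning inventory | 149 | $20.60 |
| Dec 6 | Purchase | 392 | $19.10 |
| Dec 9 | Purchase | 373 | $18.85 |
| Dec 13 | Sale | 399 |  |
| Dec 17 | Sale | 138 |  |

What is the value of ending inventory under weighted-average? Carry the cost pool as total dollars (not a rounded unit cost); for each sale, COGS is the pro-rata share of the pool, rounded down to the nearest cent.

After Dec 1: 149 on hand, pool $3,069.40 (≈ $20.6000 each)
After Dec 6: 541 on hand, pool $10,556.60 (≈ $19.5131 each)
After Dec 9: 914 on hand, pool $17,587.65 (≈ $19.2425 each)
Dec 13, sell 399: 399/914 × $17,587.65 → $7,677.75
Dec 17, sell 138: 138/515 × $9,909.90 → $2,655.46
Total COGS = $7,677.75 + $2,655.46 = $10,333.21
Ending inventory (cost pool remaining) = $7,254.44
Check: goods available $17,587.65 = COGS $10,333.21 + ending $7,254.44

Ending inventory = $7,254.44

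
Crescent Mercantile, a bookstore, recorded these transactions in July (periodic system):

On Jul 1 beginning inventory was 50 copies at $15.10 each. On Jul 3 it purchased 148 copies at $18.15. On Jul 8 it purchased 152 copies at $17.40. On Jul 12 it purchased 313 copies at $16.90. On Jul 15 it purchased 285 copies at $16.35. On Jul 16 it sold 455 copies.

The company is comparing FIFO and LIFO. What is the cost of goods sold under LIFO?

FIFO COGS: 50 @ $15.10 + 148 @ $18.15 + 152 @ $17.40 + 105 @ $16.90 = $7,860.50
LIFO COGS: 285 @ $16.35 + 170 @ $16.90 = $7,532.75

COGS = $7,532.75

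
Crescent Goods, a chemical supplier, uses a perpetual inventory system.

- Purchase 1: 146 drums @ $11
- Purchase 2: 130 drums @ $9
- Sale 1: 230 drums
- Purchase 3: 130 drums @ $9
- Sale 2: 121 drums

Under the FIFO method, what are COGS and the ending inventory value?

Sale 1 (230) [FIFO — oldest first]: 146 @ $11 + 84 @ $9 = $2,362
Sale 2 (121) [FIFO — oldest first]: 46 @ $9 + 75 @ $9 = $1,089
Total COGS = $2,362 + $1,089 = $3,451
Ending inventory: 55 @ $9 = $495

COGS = $3,451; ending inventory = $495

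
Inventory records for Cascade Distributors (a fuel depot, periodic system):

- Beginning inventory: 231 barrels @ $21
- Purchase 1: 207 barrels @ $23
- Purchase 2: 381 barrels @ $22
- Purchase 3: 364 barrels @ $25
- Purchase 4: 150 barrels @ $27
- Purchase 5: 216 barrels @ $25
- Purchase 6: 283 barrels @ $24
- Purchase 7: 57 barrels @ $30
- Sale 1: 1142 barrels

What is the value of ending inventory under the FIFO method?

Ending inventory = $18,977

Sale 1 (1142) [FIFO — oldest first]: 231 @ $21 + 207 @ $23 + 381 @ $22 + 323 @ $25 = $26,069
Ending inventory: 41 @ $25 + 150 @ $27 + 216 @ $25 + 283 @ $24 + 57 @ $30 = $18,977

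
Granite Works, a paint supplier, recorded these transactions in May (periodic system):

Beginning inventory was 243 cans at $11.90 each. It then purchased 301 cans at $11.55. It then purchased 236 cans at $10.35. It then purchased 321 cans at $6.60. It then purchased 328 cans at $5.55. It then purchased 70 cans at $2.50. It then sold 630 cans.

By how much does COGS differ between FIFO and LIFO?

$3,731.75

FIFO COGS: 243 @ $11.90 + 301 @ $11.55 + 86 @ $10.35 = $7,258.35
LIFO COGS: 70 @ $2.50 + 328 @ $5.55 + 232 @ $6.60 = $3,526.60
Difference = |$7,258.35 − $3,526.60| = $3,731.75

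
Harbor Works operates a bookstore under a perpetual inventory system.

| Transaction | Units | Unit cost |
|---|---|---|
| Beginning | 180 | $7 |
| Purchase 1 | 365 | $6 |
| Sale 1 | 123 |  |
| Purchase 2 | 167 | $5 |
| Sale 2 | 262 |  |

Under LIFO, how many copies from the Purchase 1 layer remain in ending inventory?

147

Sale 1 (123) [LIFO — newest first]: 123 @ $6 = $738
Sale 2 (262) [LIFO — newest first]: 167 @ $5 + 95 @ $6 = $1,405
Total COGS = $738 + $1,405 = $2,143
Ending inventory: 180 @ $7 + 147 @ $6 = $2,142
Check: goods available $4,285 = COGS $2,143 + ending $2,142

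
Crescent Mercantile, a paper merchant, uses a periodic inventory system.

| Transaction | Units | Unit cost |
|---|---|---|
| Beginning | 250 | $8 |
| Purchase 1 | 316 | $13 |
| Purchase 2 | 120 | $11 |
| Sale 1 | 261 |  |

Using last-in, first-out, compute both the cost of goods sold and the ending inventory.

COGS = $3,153; ending inventory = $4,275

Sale 1 (261) [LIFO — newest first]: 120 @ $11 + 141 @ $13 = $3,153
Ending inventory: 250 @ $8 + 175 @ $13 = $4,275
Check: goods available $7,428 = COGS $3,153 + ending $4,275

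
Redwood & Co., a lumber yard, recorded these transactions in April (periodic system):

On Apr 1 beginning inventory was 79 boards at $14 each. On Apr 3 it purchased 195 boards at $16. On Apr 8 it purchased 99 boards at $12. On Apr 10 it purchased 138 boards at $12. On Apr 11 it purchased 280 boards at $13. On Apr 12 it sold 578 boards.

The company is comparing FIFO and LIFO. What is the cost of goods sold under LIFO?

COGS = $7,460

FIFO COGS: 79 @ $14 + 195 @ $16 + 99 @ $12 + 138 @ $12 + 67 @ $13 = $7,941
LIFO COGS: 280 @ $13 + 138 @ $12 + 99 @ $12 + 61 @ $16 = $7,460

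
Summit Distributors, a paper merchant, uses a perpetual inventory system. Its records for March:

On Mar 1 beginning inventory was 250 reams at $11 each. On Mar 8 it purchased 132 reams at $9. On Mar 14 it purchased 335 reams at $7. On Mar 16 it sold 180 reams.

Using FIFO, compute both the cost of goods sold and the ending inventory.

COGS = $1,980; ending inventory = $4,303

Mar 16, 180 sold [FIFO — oldest first]: 180 @ $11 = $1,980
Ending inventory: 70 @ $11 + 132 @ $9 + 335 @ $7 = $4,303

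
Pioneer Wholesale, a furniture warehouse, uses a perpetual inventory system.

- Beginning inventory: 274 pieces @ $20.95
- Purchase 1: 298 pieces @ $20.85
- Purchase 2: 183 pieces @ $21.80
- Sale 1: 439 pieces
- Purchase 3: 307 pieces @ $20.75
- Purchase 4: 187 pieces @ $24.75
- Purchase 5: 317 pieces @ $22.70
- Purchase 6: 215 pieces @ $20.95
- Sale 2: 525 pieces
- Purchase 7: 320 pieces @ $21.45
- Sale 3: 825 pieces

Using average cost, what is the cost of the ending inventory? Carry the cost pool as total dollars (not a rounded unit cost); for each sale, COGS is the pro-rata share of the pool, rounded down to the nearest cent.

Ending inventory = $6,790.23

After Beginning: 274 on hand, pool $5,740.30 (≈ $20.9500 each)
After Purchase 1: 572 on hand, pool $11,953.60 (≈ $20.8979 each)
After Purchase 2: 755 on hand, pool $15,943.00 (≈ $21.1166 each)
Sale 1, sell 439: 439/755 × $15,943.00 → $9,270.16
After Purchase 3: 623 on hand, pool $13,043.09 (≈ $20.9359 each)
After Purchase 4: 810 on hand, pool $17,671.34 (≈ $21.8165 each)
After Purchase 5: 1127 on hand, pool $24,867.24 (≈ $22.0650 each)
After Purchase 6: 1342 on hand, pool $29,371.49 (≈ $21.8864 each)
Sale 2, sell 525: 525/1342 × $29,371.49 → $11,490.33
After Purchase 7: 1137 on hand, pool $24,745.16 (≈ $21.7636 each)
Sale 3, sell 825: 825/1137 × $24,745.16 → $17,954.93
Total COGS = $9,270.16 + $11,490.33 + $17,954.93 = $38,715.42
Ending inventory (cost pool remaining) = $6,790.23
Check: goods available $45,505.65 = COGS $38,715.42 + ending $6,790.23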